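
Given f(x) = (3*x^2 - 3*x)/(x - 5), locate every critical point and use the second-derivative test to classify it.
f'(x) = 3*(x^2 - 10*x + 5)/(x^2 - 10*x + 25)

Solve f'(x) = 0:
  f'(x) = 3*(x^2 - 10*x + 5)/(x - 5)^2; the denominator is positive wherever f is defined, so f'(x) = 0 ⇔ 3*x^2 - 30*x + 15 = 0.
  Factor: 3*x^2 - 30*x + 15 = 3*(x^2 - 10*x + 5); x^2 - 10*x + 5 = 0 has no rational roots; quadratic formula: x = (10 ± √80)/2.
  ⇒ x = 5 - 2*sqrt(5) ≈ 0.5279, 2*sqrt(5) + 5 ≈ 9.4721

f''(x) = 120/(x^3 - 15*x^2 + 75*x - 125)
Second-derivative test at each critical point:
  f''(0.5279) = -1.3416 < 0 → local maximum
  f''(9.4721) = 1.3416 > 0 → local minimum

Critical points: x = 5 - 2*sqrt(5) ≈ 0.5279 (local maximum); x = 2*sqrt(5) + 5 ≈ 9.4721 (local minimum)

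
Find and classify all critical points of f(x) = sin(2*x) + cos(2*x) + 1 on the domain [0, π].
f'(x) = 2*sqrt(2)*cos(2*x + pi/4)

Solve f'(x) = 0 on [0, π]:
  f'(x) = 0 ⇔ cos(2*x) = sin(2*x) ⇔ tan(2*x) = 1, i.e. 2*x = arctan(1) + nπ; keep the solutions lying in [0, π].
  ⇒ x = pi/8 ≈ 0.3927, 5*pi/8 ≈ 1.9635

f''(x) = -4*sqrt(2)*sin(2*x + pi/4)
Second-derivative test at each critical point:
  f''(0.3927) = -5.6569 < 0 → local maximum
  f''(1.9635) = 5.6569 > 0 → local minimum

Critical points: x = pi/8 ≈ 0.3927 (local maximum); x = 5*pi/8 ≈ 1.9635 (local minimum)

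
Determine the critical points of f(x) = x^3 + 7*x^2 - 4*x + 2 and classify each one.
f'(x) = 3*x^2 + 14*x - 4

Solve f'(x) = 0:
  3*x^2 + 14*x - 4 = 0 has no rational roots; quadratic formula: x = (-14 ± √244)/6.
  ⇒ x = -sqrt(61)/3 - 7/3 ≈ -4.9367, -7/3 + sqrt(61)/3 ≈ 0.2701

f''(x) = 6*x + 14
Second-derivative test at each critical point:
  f''(-4.9367) = -15.6205 < 0 → local maximum
  f''(0.2701) = 15.6205 > 0 → local minimum

Critical points: x = -sqrt(61)/3 - 7/3 ≈ -4.9367 (local maximum); x = -7/3 + sqrt(61)/3 ≈ 0.2701 (local minimum)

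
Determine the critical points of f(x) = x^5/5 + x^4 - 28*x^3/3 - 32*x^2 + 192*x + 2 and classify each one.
f'(x) = x^4 + 4*x^3 - 28*x^2 - 64*x + 192

Solve f'(x) = 0:
  Factor: x^4 + 4*x^3 - 28*x^2 - 64*x + 192 = (x - 4)*(x - 2)*(x + 4)*(x + 6) = 0.
  ⇒ x = -6, -4, 2, 4

f''(x) = 4*x^3 + 12*x^2 - 56*x - 64
Second-derivative test at each critical point:
  f''(-6) = -160 < 0 → local maximum
  f''(-4) = 96 > 0 → local minimum
  f''(2) = -96 < 0 → local maximum
  f''(4) = 160 > 0 → local minimum

Critical points: x = -6 (local maximum); x = -4 (local minimum); x = 2 (local maximum); x = 4 (local minimum)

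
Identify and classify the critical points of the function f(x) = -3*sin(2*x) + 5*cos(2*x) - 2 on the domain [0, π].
f'(x) = -10*sin(2*x) - 6*cos(2*x)

Solve f'(x) = 0 on [0, π]:
  f'(x) = 0 ⇔ -3*cos(2*x) = 5*sin(2*x) ⇔ tan(2*x) = -3/5, i.e. 2*x = arctan(-3/5) + nπ; keep the solutions lying in [0, π].
  ⇒ x = -atan(3/5)/2 + pi/2 ≈ 1.3006, pi - atan(3/5)/2 ≈ 2.8714

f''(x) = 12*sin(2*x) - 20*cos(2*x)
Second-derivative test at each critical point:
  f''(1.3006) = 23.3238 > 0 → local minimum
  f''(2.8714) = -23.3238 < 0 → local maximum

Critical points: x = -atan(3/5)/2 + pi/2 ≈ 1.3006 (local minimum); x = pi - atan(3/5)/2 ≈ 2.8714 (local maximum)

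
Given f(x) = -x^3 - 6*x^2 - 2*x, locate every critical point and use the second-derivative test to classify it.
f'(x) = -3*x^2 - 12*x - 2

Solve f'(x) = 0:
  3*x^2 + 12*x + 2 = 0 has no rational roots; quadratic formula: x = (-12 ± √120)/6.
  ⇒ x = -2 - sqrt(30)/3 ≈ -3.8257, -2 + sqrt(30)/3 ≈ -0.1743

f''(x) = -6*x - 12
Second-derivative test at each critical point:
  f''(-3.8257) = 10.9545 > 0 → local minimum
  f''(-0.1743) = -10.9545 < 0 → local maximum

Critical points: x = -2 - sqrt(30)/3 ≈ -3.8257 (local minimum); x = -2 + sqrt(30)/3 ≈ -0.1743 (local maximum)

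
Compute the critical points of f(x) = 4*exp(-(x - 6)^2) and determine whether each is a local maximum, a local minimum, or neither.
f'(x) = 8*(6 - x)*exp(-(x - 6)^2)

Solve f'(x) = 0:
  f'(x) = (48 - 8*x)·exp(-(x - 6)^2) and exp(-(x - 6)^2) > 0 for every x, so f'(x) = 0 ⇔ 48 - 8*x = 0.
  Factor: 48 - 8*x = -8*(x - 6) = 0.
  ⇒ x = 6

f''(x) = 8*(2*(x - 6)^2 - 1)*exp(-(x - 6)^2)
Second-derivative test at each critical point:
  f''(6) = -8 < 0 → local maximum

Critical points: x = 6 (local maximum)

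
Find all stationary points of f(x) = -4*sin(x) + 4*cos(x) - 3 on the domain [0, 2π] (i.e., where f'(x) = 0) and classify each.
f'(x) = -4*sqrt(2)*sin(x + pi/4)

Solve f'(x) = 0 on [0, 2π]:
  f'(x) = 0 ⇔ -4*cos(x) = 4*sin(x) ⇔ tan(x) = -1, i.e. x = arctan(-1) + nπ; keep the solutions lying in [0, 2π].
  ⇒ x = 3*pi/4 ≈ 2.3562, 7*pi/4 ≈ 5.4978

f''(x) = -4*sqrt(2)*cos(x + pi/4)
Second-derivative test at each critical point:
  f''(2.3562) = 5.6569 > 0 → local minimum
  f''(5.4978) = -5.6569 < 0 → local maximum

Critical points: x = 3*pi/4 ≈ 2.3562 (local minimum); x = 7*pi/4 ≈ 5.4978 (local maximum)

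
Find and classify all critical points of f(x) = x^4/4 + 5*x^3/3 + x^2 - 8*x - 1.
f'(x) = x^3 + 5*x^2 + 2*x - 8

Solve f'(x) = 0:
  Factor: x^3 + 5*x^2 + 2*x - 8 = (x - 1)*(x + 2)*(x + 4) = 0.
  ⇒ x = -4, -2, 1

f''(x) = 3*x^2 + 10*x + 2
Second-derivative test at each critical point:
  f''(-4) = 10 > 0 → local minimum
  f''(-2) = -6 < 0 → local maximum
  f''(1) = 15 > 0 → local minimum

Critical points: x = -4 (local minimum); x = -2 (local maximum); x = 1 (local minimum)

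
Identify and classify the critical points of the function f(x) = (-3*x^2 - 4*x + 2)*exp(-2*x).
f'(x) = 2*(3*x^2 + x - 4)*exp(-2*x)

Solve f'(x) = 0:
  f'(x) = (6*x^2 + 2*x - 8)·exp(-2*x) and exp(-2*x) > 0 for every x, so f'(x) = 0 ⇔ 6*x^2 + 2*x - 8 = 0.
  Factor: 6*x^2 + 2*x - 8 = 2*(x - 1)*(3*x + 4) = 0.
  ⇒ x = -4/3, 1

f''(x) = 2*(-6*x^2 + 4*x + 9)*exp(-2*x)
Second-derivative test at each critical point:
  f''(-4/3) = -201.4868 < 0 → local maximum
  f''(1) = 1.8947 > 0 → local minimum

Critical points: x = -4/3 (local maximum); x = 1 (local minimum)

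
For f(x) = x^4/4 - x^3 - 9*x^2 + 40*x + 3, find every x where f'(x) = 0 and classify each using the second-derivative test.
f'(x) = x^3 - 3*x^2 - 18*x + 40

Solve f'(x) = 0:
  Factor: x^3 - 3*x^2 - 18*x + 40 = (x - 5)*(x - 2)*(x + 4) = 0.
  ⇒ x = -4, 2, 5

f''(x) = 3*x^2 - 6*x - 18
Second-derivative test at each critical point:
  f''(-4) = 54 > 0 → local minimum
  f''(2) = -18 < 0 → local maximum
  f''(5) = 27 > 0 → local minimum

Critical points: x = -4 (local minimum); x = 2 (local maximum); x = 5 (local minimum)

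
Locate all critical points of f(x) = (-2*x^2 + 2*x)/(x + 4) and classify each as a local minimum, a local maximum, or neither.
f'(x) = 2*(-x^2 - 8*x + 4)/(x^2 + 8*x + 16)

Solve f'(x) = 0:
  f'(x) = -2*(x^2 + 8*x - 4)/(x + 4)^2; the denominator is positive wherever f is defined, so f'(x) = 0 ⇔ -2*x^2 - 16*x + 8 = 0.
  Factor: -2*x^2 - 16*x + 8 = -2*(x^2 + 8*x - 4); x^2 + 8*x - 4 = 0 has no rational roots; quadratic formula: x = (-8 ± √80)/2.
  ⇒ x = -2*sqrt(5) - 4 ≈ -8.4721, -4 + 2*sqrt(5) ≈ 0.4721

f''(x) = -80/(x^3 + 12*x^2 + 48*x + 64)
Second-derivative test at each critical point:
  f''(-8.4721) = 0.8944 > 0 → local minimum
  f''(0.4721) = -0.8944 < 0 → local maximum

Critical points: x = -2*sqrt(5) - 4 ≈ -8.4721 (local minimum); x = -4 + 2*sqrt(5) ≈ 0.4721 (local maximum)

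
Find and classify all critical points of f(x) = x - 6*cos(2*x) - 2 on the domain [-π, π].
f'(x) = 12*sin(2*x) + 1

Solve f'(x) = 0 on [-π, π]:
  f'(x) = 0 ⇔ sin(2*x) = -1/12, i.e. 2*x = arcsin(-1/12) + 2nπ or 2*x = π − arcsin(-1/12) + 2nπ; keep the solutions lying in [-π, π].
  ⇒ x = -pi/2 + asin(1/12)/2 ≈ -1.5291, -asin(1/12)/2 ≈ -0.0417, asin(1/12)/2 + pi/2 ≈ 1.6125, pi - asin(1/12)/2 ≈ 3.0999

f''(x) = 24*cos(2*x)
Second-derivative test at each critical point:
  f''(-1.5291) = -23.9165 < 0 → local maximum
  f''(-0.0417) = 23.9165 > 0 → local minimum
  f''(1.6125) = -23.9165 < 0 → local maximum
  f''(3.0999) = 23.9165 > 0 → local minimum

Critical points: x = -pi/2 + asin(1/12)/2 ≈ -1.5291 (local maximum); x = -asin(1/12)/2 ≈ -0.0417 (local minimum); x = asin(1/12)/2 + pi/2 ≈ 1.6125 (local maximum); x = pi - asin(1/12)/2 ≈ 3.0999 (local minimum)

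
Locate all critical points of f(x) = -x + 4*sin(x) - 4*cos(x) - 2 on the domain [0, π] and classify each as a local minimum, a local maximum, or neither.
f'(x) = 4*sqrt(2)*sin(x + pi/4) - 1

Solve f'(x) = 0 on [0, π]:
  f'(x) = 0 ⇔ 4*sin(x) + 4*cos(x) = 1. Write the left side as R·cos(x + φ) with R = √(4² + (-4)²) = 4*sqrt(2), cos φ = sqrt(2)/2, sin φ = -sqrt(2)/2; then cos(x + φ) = sqrt(2)/8. Solve for x and keep the solutions lying in [0, π].
  ⇒ x = atan((1 + sqrt(31))/(1 - sqrt(31))) + pi ≈ 2.1785

f''(x) = 4*sqrt(2)*cos(x + pi/4)
Second-derivative test at each critical point:
  f''(2.1785) = -5.5678 < 0 → local maximum

Critical points: x = atan((1 + sqrt(31))/(1 - sqrt(31))) + pi ≈ 2.1785 (local maximum)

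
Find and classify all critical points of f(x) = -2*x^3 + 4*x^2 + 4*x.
f'(x) = -6*x^2 + 8*x + 4

Solve f'(x) = 0:
  Factor: -6*x^2 + 8*x + 4 = -2*(3*x^2 - 4*x - 2); 3*x^2 - 4*x - 2 = 0 has no rational roots; quadratic formula: x = (4 ± √40)/6.
  ⇒ x = 2/3 - sqrt(10)/3 ≈ -0.3874, 2/3 + sqrt(10)/3 ≈ 1.7208

f''(x) = 8 - 12*x
Second-derivative test at each critical point:
  f''(-0.3874) = 12.6491 > 0 → local minimum
  f''(1.7208) = -12.6491 < 0 → local maximum

Critical points: x = 2/3 - sqrt(10)/3 ≈ -0.3874 (local minimum); x = 2/3 + sqrt(10)/3 ≈ 1.7208 (local maximum)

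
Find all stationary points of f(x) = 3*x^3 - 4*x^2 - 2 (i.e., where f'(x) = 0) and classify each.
f'(x) = x*(9*x - 8)

Solve f'(x) = 0:
  Factor: 9*x^2 - 8*x = x*(9*x - 8) = 0.
  ⇒ x = 0, 8/9

f''(x) = 18*x - 8
Second-derivative test at each critical point:
  f''(0) = -8 < 0 → local maximum
  f''(8/9) = 8 > 0 → local minimum

Critical points: x = 0 (local maximum); x = 8/9 (local minimum)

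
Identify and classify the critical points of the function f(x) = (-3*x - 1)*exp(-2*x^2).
f'(x) = (4*x*(3*x + 1) - 3)*exp(-2*x^2)

Solve f'(x) = 0:
  f'(x) = (12*x^2 + 4*x - 3)·exp(-2*x^2) and exp(-2*x^2) > 0 for every x, so f'(x) = 0 ⇔ 12*x^2 + 4*x - 3 = 0.
  12*x^2 + 4*x - 3 = 0 has no rational roots; quadratic formula: x = (-4 ± √160)/24.
  ⇒ x = -sqrt(10)/6 - 1/6 ≈ -0.6937, -1/6 + sqrt(10)/6 ≈ 0.3604

f''(x) = 4*(-12*x^3 - 4*x^2 + 9*x + 1)*exp(-2*x^2)
Second-derivative test at each critical point:
  f''(-0.6937) = -4.8313 < 0 → local maximum
  f''(0.3604) = 9.7556 > 0 → local minimum

Critical points: x = -sqrt(10)/6 - 1/6 ≈ -0.6937 (local maximum); x = -1/6 + sqrt(10)/6 ≈ 0.3604 (local minimum)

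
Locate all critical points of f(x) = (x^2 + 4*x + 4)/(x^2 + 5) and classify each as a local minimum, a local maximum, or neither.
f'(x) = 2*(-2*x^2 + x + 10)/(x^4 + 10*x^2 + 25)

Solve f'(x) = 0:
  f'(x) = -2*(x + 2)*(2*x - 5)/(x^2 + 5)^2; the denominator is positive wherever f is defined, so f'(x) = 0 ⇔ -4*x^2 + 2*x + 20 = 0.
  Factor: -4*x^2 + 2*x + 20 = -2*(x + 2)*(2*x - 5) = 0.
  ⇒ x = -2, 5/2

f''(x) = 2*(4*x^3 - 3*x^2 - 60*x + 5)/(x^6 + 15*x^4 + 75*x^2 + 125)
Second-derivative test at each critical point:
  f''(-2) = 2/9 > 0 → local minimum
  f''(5/2) = -32/225 < 0 → local maximum

Critical points: x = -2 (local minimum); x = 5/2 (local maximum)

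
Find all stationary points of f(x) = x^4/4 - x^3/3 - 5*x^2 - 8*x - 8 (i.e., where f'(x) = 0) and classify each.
f'(x) = x^3 - x^2 - 10*x - 8

Solve f'(x) = 0:
  Factor: x^3 - x^2 - 10*x - 8 = (x - 4)*(x + 1)*(x + 2) = 0.
  ⇒ x = -2, -1, 4

f''(x) = 3*x^2 - 2*x - 10
Second-derivative test at each critical point:
  f''(-2) = 6 > 0 → local minimum
  f''(-1) = -5 < 0 → local maximum
  f''(4) = 30 > 0 → local minimum

Critical points: x = -2 (local minimum); x = -1 (local maximum); x = 4 (local minimum)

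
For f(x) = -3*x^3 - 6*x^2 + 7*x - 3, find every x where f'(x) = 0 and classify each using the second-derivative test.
f'(x) = -9*x^2 - 12*x + 7

Solve f'(x) = 0:
  9*x^2 + 12*x - 7 = 0 has no rational roots; quadratic formula: x = (-12 ± √396)/18.
  ⇒ x = -sqrt(11)/3 - 2/3 ≈ -1.7722, -2/3 + sqrt(11)/3 ≈ 0.4389

f''(x) = -18*x - 12
Second-derivative test at each critical point:
  f''(-1.7722) = 19.8997 > 0 → local minimum
  f''(0.4389) = -19.8997 < 0 → local maximum

Critical points: x = -sqrt(11)/3 - 2/3 ≈ -1.7722 (local minimum); x = -2/3 + sqrt(11)/3 ≈ 0.4389 (local maximum)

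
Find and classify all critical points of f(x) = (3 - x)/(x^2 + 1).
f'(x) = (-x^2 + 2*x*(x - 3) - 1)/(x^2 + 1)^2

Solve f'(x) = 0:
  f'(x) = (x^2 - 6*x - 1)/(x^2 + 1)^2; the denominator is positive wherever f is defined, so f'(x) = 0 ⇔ x^2 - 6*x - 1 = 0.
  x^2 - 6*x - 1 = 0 has no rational roots; quadratic formula: x = (6 ± √40)/2.
  ⇒ x = 3 - sqrt(10) ≈ -0.1623, 3 + sqrt(10) ≈ 6.1623

f''(x) = 2*(4*x^2*(3 - x) + 3*(x - 1)*(x^2 + 1))/(x^2 + 1)^3
Second-derivative test at each critical point:
  f''(-0.1623) = -6.0042 < 0 → local maximum
  f''(6.1623) = 0.0042 > 0 → local minimum

Critical points: x = 3 - sqrt(10) ≈ -0.1623 (local maximum); x = 3 + sqrt(10) ≈ 6.1623 (local minimum)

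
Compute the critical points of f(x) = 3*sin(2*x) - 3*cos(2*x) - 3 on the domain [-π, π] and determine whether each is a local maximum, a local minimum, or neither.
f'(x) = 6*sqrt(2)*sin(2*x + pi/4)

Solve f'(x) = 0 on [-π, π]:
  f'(x) = 0 ⇔ 3*cos(2*x) = -3*sin(2*x) ⇔ tan(2*x) = -1, i.e. 2*x = arctan(-1) + nπ; keep the solutions lying in [-π, π].
  ⇒ x = -5*pi/8 ≈ -1.9635, -pi/8 ≈ -0.3927, 3*pi/8 ≈ 1.1781, 7*pi/8 ≈ 2.7489

f''(x) = 12*sqrt(2)*cos(2*x + pi/4)
Second-derivative test at each critical point:
  f''(-1.9635) = -16.9706 < 0 → local maximum
  f''(-0.3927) = 16.9706 > 0 → local minimum
  f''(1.1781) = -16.9706 < 0 → local maximum
  f''(2.7489) = 16.9706 > 0 → local minimum

Critical points: x = -5*pi/8 ≈ -1.9635 (local maximum); x = -pi/8 ≈ -0.3927 (local minimum); x = 3*pi/8 ≈ 1.1781 (local maximum); x = 7*pi/8 ≈ 2.7489 (local minimum)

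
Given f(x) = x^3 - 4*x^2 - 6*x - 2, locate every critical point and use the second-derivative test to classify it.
f'(x) = 3*x^2 - 8*x - 6

Solve f'(x) = 0:
  3*x^2 - 8*x - 6 = 0 has no rational roots; quadratic formula: x = (8 ± √136)/6.
  ⇒ x = 4/3 - sqrt(34)/3 ≈ -0.6103, 4/3 + sqrt(34)/3 ≈ 3.2770

f''(x) = 6*x - 8
Second-derivative test at each critical point:
  f''(-0.6103) = -11.6619 < 0 → local maximum
  f''(3.2770) = 11.6619 > 0 → local minimum

Critical points: x = 4/3 - sqrt(34)/3 ≈ -0.6103 (local maximum); x = 4/3 + sqrt(34)/3 ≈ 3.2770 (local minimum)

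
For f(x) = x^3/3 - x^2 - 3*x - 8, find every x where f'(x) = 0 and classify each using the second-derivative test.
f'(x) = x^2 - 2*x - 3

Solve f'(x) = 0:
  Factor: x^2 - 2*x - 3 = (x - 3)*(x + 1) = 0.
  ⇒ x = -1, 3

f''(x) = 2*x - 2
Second-derivative test at each critical point:
  f''(-1) = -4 < 0 → local maximum
  f''(3) = 4 > 0 → local minimum

Critical points: x = -1 (local maximum); x = 3 (local minimum)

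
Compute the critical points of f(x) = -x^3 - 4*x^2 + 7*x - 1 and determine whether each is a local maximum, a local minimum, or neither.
f'(x) = -3*x^2 - 8*x + 7

Solve f'(x) = 0:
  3*x^2 + 8*x - 7 = 0 has no rational roots; quadratic formula: x = (-8 ± √148)/6.
  ⇒ x = -sqrt(37)/3 - 4/3 ≈ -3.3609, -4/3 + sqrt(37)/3 ≈ 0.6943

f''(x) = -6*x - 8
Second-derivative test at each critical point:
  f''(-3.3609) = 12.1655 > 0 → local minimum
  f''(0.6943) = -12.1655 < 0 → local maximum

Critical points: x = -sqrt(37)/3 - 4/3 ≈ -3.3609 (local minimum); x = -4/3 + sqrt(37)/3 ≈ 0.6943 (local maximum)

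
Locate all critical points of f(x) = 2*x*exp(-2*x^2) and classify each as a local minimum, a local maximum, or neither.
f'(x) = 2*(1 - 4*x^2)*exp(-2*x^2)

Solve f'(x) = 0:
  f'(x) = (2 - 8*x^2)·exp(-2*x^2) and exp(-2*x^2) > 0 for every x, so f'(x) = 0 ⇔ 2 - 8*x^2 = 0.
  Factor: 2 - 8*x^2 = -2*(2*x - 1)*(2*x + 1) = 0.
  ⇒ x = -1/2, 1/2

f''(x) = (32*x^3 - 24*x)*exp(-2*x^2)
Second-derivative test at each critical point:
  f''(-1/2) = 4.8522 > 0 → local minimum
  f''(1/2) = -4.8522 < 0 → local maximum

Critical points: x = -1/2 (local minimum); x = 1/2 (local maximum)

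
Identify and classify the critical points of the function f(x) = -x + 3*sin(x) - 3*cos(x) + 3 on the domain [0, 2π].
f'(x) = 3*sqrt(2)*sin(x + pi/4) - 1

Solve f'(x) = 0 on [0, 2π]:
  f'(x) = 0 ⇔ 3*sin(x) + 3*cos(x) = 1. Write the left side as R·cos(x + φ) with R = √(3² + (-3)²) = 3*sqrt(2), cos φ = sqrt(2)/2, sin φ = -sqrt(2)/2; then cos(x + φ) = sqrt(2)/6. Solve for x and keep the solutions lying in [0, 2π].
  ⇒ x = atan((1 + sqrt(17))/(1 - sqrt(17))) + pi ≈ 2.1183, atan((1 - sqrt(17))/(1 + sqrt(17))) + 2*pi ≈ 5.7357

f''(x) = 3*sqrt(2)*cos(x + pi/4)
Second-derivative test at each critical point:
  f''(2.1183) = -4.1231 < 0 → local maximum
  f''(5.7357) = 4.1231 > 0 → local minimum

Critical points: x = atan((1 + sqrt(17))/(1 - sqrt(17))) + pi ≈ 2.1183 (local maximum); x = atan((1 - sqrt(17))/(1 + sqrt(17))) + 2*pi ≈ 5.7357 (local minimum)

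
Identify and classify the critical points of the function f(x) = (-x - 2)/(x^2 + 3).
f'(x) = (-x^2 + 2*x*(x + 2) - 3)/(x^2 + 3)^2

Solve f'(x) = 0:
  f'(x) = (x^2 + 4*x - 3)/(x^2 + 3)^2; the denominator is positive wherever f is defined, so f'(x) = 0 ⇔ x^2 + 4*x - 3 = 0.
  x^2 + 4*x - 3 = 0 has no rational roots; quadratic formula: x = (-4 ± √28)/2.
  ⇒ x = -sqrt(7) - 2 ≈ -4.6458, -2 + sqrt(7) ≈ 0.6458

f''(x) = 2*(-4*x^2*(x + 2) + (3*x + 2)*(x^2 + 3))/(x^2 + 3)^3
Second-derivative test at each critical point:
  f''(-4.6458) = -0.0088 < 0 → local maximum
  f''(0.6458) = 0.4532 > 0 → local minimum

Critical points: x = -sqrt(7) - 2 ≈ -4.6458 (local maximum); x = -2 + sqrt(7) ≈ 0.6458 (local minimum)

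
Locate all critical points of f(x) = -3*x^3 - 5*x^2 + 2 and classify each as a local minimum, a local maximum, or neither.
f'(x) = x*(-9*x - 10)

Solve f'(x) = 0:
  Factor: -9*x^2 - 10*x = -x*(9*x + 10) = 0.
  ⇒ x = -10/9, 0

f''(x) = -18*x - 10
Second-derivative test at each critical point:
  f''(-10/9) = 10 > 0 → local minimum
  f''(0) = -10 < 0 → local maximum

Critical points: x = -10/9 (local minimum); x = 0 (local maximum)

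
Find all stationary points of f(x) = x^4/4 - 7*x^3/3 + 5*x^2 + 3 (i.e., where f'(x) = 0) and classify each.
f'(x) = x*(x^2 - 7*x + 10)

Solve f'(x) = 0:
  Factor: x^3 - 7*x^2 + 10*x = x*(x - 5)*(x - 2) = 0.
  ⇒ x = 0, 2, 5

f''(x) = 3*x^2 - 14*x + 10
Second-derivative test at each critical point:
  f''(0) = 10 > 0 → local minimum
  f''(2) = -6 < 0 → local maximum
  f''(5) = 15 > 0 → local minimum

Critical points: x = 0 (local minimum); x = 2 (local maximum); x = 5 (local minimum)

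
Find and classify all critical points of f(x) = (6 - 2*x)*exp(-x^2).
f'(x) = 2*(2*x*(x - 3) - 1)*exp(-x^2)

Solve f'(x) = 0:
  f'(x) = (4*x^2 - 12*x - 2)·exp(-x^2) and exp(-x^2) > 0 for every x, so f'(x) = 0 ⇔ 4*x^2 - 12*x - 2 = 0.
  Factor: 4*x^2 - 12*x - 2 = 2*(2*x^2 - 6*x - 1); 2*x^2 - 6*x - 1 = 0 has no rational roots; quadratic formula: x = (6 ± √44)/4.
  ⇒ x = 3/2 - sqrt(11)/2 ≈ -0.1583, 3/2 + sqrt(11)/2 ≈ 3.1583

f''(x) = 4*(2*x^2*(3 - x) + 3*x - 3)*exp(-x^2)
Second-derivative test at each critical point:
  f''(-0.1583) = -12.9381 < 0 → local maximum
  f''(3.1583) = 0.0006 > 0 → local minimum

Critical points: x = 3/2 - sqrt(11)/2 ≈ -0.1583 (local maximum); x = 3/2 + sqrt(11)/2 ≈ 3.1583 (local minimum)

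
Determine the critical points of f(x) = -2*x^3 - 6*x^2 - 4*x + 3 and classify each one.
f'(x) = -6*x^2 - 12*x - 4

Solve f'(x) = 0:
  Factor: -6*x^2 - 12*x - 4 = -2*(3*x^2 + 6*x + 2); 3*x^2 + 6*x + 2 = 0 has no rational roots; quadratic formula: x = (-6 ± √12)/6.
  ⇒ x = -1 - sqrt(3)/3 ≈ -1.5774, -1 + sqrt(3)/3 ≈ -0.4226

f''(x) = -12*x - 12
Second-derivative test at each critical point:
  f''(-1.5774) = 6.9282 > 0 → local minimum
  f''(-0.4226) = -6.9282 < 0 → local maximum

Critical points: x = -1 - sqrt(3)/3 ≈ -1.5774 (local minimum); x = -1 + sqrt(3)/3 ≈ -0.4226 (local maximum)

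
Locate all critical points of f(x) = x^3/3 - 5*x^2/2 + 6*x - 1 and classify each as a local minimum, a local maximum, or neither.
f'(x) = x^2 - 5*x + 6

Solve f'(x) = 0:
  Factor: x^2 - 5*x + 6 = (x - 3)*(x - 2) = 0.
  ⇒ x = 2, 3

f''(x) = 2*x - 5
Second-derivative test at each critical point:
  f''(2) = -1 < 0 → local maximum
  f''(3) = 1 > 0 → local minimum

Critical points: x = 2 (local maximum); x = 3 (local minimum)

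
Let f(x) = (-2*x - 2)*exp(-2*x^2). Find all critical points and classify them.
f'(x) = 2*(4*x*(x + 1) - 1)*exp(-2*x^2)

Solve f'(x) = 0:
  f'(x) = (8*x^2 + 8*x - 2)·exp(-2*x^2) and exp(-2*x^2) > 0 for every x, so f'(x) = 0 ⇔ 8*x^2 + 8*x - 2 = 0.
  Factor: 8*x^2 + 8*x - 2 = 2*(4*x^2 + 4*x - 1); 4*x^2 + 4*x - 1 = 0 has no rational roots; quadratic formula: x = (-4 ± √32)/8.
  ⇒ x = -sqrt(2)/2 - 1/2 ≈ -1.2071, -1/2 + sqrt(2)/2 ≈ 0.2071

f''(x) = 8*(-4*x^2*(x + 1) + 3*x + 1)*exp(-2*x^2)
Second-derivative test at each critical point:
  f''(-1.2071) = -0.6137 < 0 → local maximum
  f''(0.2071) = 10.3836 > 0 → local minimum

Critical points: x = -sqrt(2)/2 - 1/2 ≈ -1.2071 (local maximum); x = -1/2 + sqrt(2)/2 ≈ 0.2071 (local minimum)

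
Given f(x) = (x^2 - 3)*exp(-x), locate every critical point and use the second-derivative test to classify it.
f'(x) = (-x^2 + 2*x + 3)*exp(-x)

Solve f'(x) = 0:
  f'(x) = (-x^2 + 2*x + 3)·exp(-x) and exp(-x) > 0 for every x, so f'(x) = 0 ⇔ -x^2 + 2*x + 3 = 0.
  Factor: -x^2 + 2*x + 3 = -(x - 3)*(x + 1) = 0.
  ⇒ x = -1, 3

f''(x) = (x^2 - 4*x - 1)*exp(-x)
Second-derivative test at each critical point:
  f''(-1) = 10.8731 > 0 → local minimum
  f''(3) = -0.1991 < 0 → local maximum

Critical points: x = -1 (local minimum); x = 3 (local maximum)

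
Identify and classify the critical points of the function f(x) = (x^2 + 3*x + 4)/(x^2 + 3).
f'(x) = (-3*x^2 - 2*x + 9)/(x^4 + 6*x^2 + 9)

Solve f'(x) = 0:
  f'(x) = -(3*x^2 + 2*x - 9)/(x^2 + 3)^2; the denominator is positive wherever f is defined, so f'(x) = 0 ⇔ -3*x^2 - 2*x + 9 = 0.
  3*x^2 + 2*x - 9 = 0 has no rational roots; quadratic formula: x = (-2 ± √112)/6.
  ⇒ x = -2*sqrt(7)/3 - 1/3 ≈ -2.0972, -1/3 + 2*sqrt(7)/3 ≈ 1.4305

f''(x) = 6*(x^3 + x^2 - 9*x - 1)/(x^6 + 9*x^4 + 27*x^2 + 27)
Second-derivative test at each critical point:
  f''(-2.0972) = 0.1934 > 0 → local minimum
  f''(1.4305) = -0.4156 < 0 → local maximum

Critical points: x = -2*sqrt(7)/3 - 1/3 ≈ -2.0972 (local minimum); x = -1/3 + 2*sqrt(7)/3 ≈ 1.4305 (local maximum)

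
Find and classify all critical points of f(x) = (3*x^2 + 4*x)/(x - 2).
f'(x) = (3*x^2 - 12*x - 8)/(x^2 - 4*x + 4)

Solve f'(x) = 0:
  f'(x) = (3*x^2 - 12*x - 8)/(x - 2)^2; the denominator is positive wherever f is defined, so f'(x) = 0 ⇔ 3*x^2 - 12*x - 8 = 0.
  3*x^2 - 12*x - 8 = 0 has no rational roots; quadratic formula: x = (12 ± √240)/6.
  ⇒ x = 2 - 2*sqrt(15)/3 ≈ -0.5820, 2 + 2*sqrt(15)/3 ≈ 4.5820

f''(x) = 40/(x^3 - 6*x^2 + 12*x - 8)
Second-derivative test at each critical point:
  f''(-0.5820) = -2.3238 < 0 → local maximum
  f''(4.5820) = 2.3238 > 0 → local minimum

Critical points: x = 2 - 2*sqrt(15)/3 ≈ -0.5820 (local maximum); x = 2 + 2*sqrt(15)/3 ≈ 4.5820 (local minimum)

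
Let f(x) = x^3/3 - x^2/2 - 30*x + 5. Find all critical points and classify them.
f'(x) = x^2 - x - 30

Solve f'(x) = 0:
  Factor: x^2 - x - 30 = (x - 6)*(x + 5) = 0.
  ⇒ x = -5, 6

f''(x) = 2*x - 1
Second-derivative test at each critical point:
  f''(-5) = -11 < 0 → local maximum
  f''(6) = 11 > 0 → local minimum

Critical points: x = -5 (local maximum); x = 6 (local minimum)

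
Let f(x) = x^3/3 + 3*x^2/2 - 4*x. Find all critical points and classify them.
f'(x) = x^2 + 3*x - 4

Solve f'(x) = 0:
  Factor: x^2 + 3*x - 4 = (x - 1)*(x + 4) = 0.
  ⇒ x = -4, 1

f''(x) = 2*x + 3
Second-derivative test at each critical point:
  f''(-4) = -5 < 0 → local maximum
  f''(1) = 5 > 0 → local minimum

Critical points: x = -4 (local maximum); x = 1 (local minimum)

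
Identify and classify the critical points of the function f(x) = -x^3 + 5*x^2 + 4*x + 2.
f'(x) = -3*x^2 + 10*x + 4

Solve f'(x) = 0:
  3*x^2 - 10*x - 4 = 0 has no rational roots; quadratic formula: x = (10 ± √148)/6.
  ⇒ x = 5/3 - sqrt(37)/3 ≈ -0.3609, 5/3 + sqrt(37)/3 ≈ 3.6943

f''(x) = 10 - 6*x
Second-derivative test at each critical point:
  f''(-0.3609) = 12.1655 > 0 → local minimum
  f''(3.6943) = -12.1655 < 0 → local maximum

Critical points: x = 5/3 - sqrt(37)/3 ≈ -0.3609 (local minimum); x = 5/3 + sqrt(37)/3 ≈ 3.6943 (local maximum)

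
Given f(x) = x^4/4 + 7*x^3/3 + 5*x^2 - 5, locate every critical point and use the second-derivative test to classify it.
f'(x) = x*(x^2 + 7*x + 10)

Solve f'(x) = 0:
  Factor: x^3 + 7*x^2 + 10*x = x*(x + 2)*(x + 5) = 0.
  ⇒ x = -5, -2, 0

f''(x) = 3*x^2 + 14*x + 10
Second-derivative test at each critical point:
  f''(-5) = 15 > 0 → local minimum
  f''(-2) = -6 < 0 → local maximum
  f''(0) = 10 > 0 → local minimum

Critical points: x = -5 (local minimum); x = -2 (local maximum); x = 0 (local minimum)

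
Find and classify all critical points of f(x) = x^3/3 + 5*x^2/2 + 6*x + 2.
f'(x) = x^2 + 5*x + 6

Solve f'(x) = 0:
  Factor: x^2 + 5*x + 6 = (x + 2)*(x + 3) = 0.
  ⇒ x = -3, -2

f''(x) = 2*x + 5
Second-derivative test at each critical point:
  f''(-3) = -1 < 0 → local maximum
  f''(-2) = 1 > 0 → local minimum

Critical points: x = -3 (local maximum); x = -2 (local minimum)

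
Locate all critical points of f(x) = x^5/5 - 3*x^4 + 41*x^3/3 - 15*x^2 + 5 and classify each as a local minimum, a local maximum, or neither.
f'(x) = x*(x^3 - 12*x^2 + 41*x - 30)

Solve f'(x) = 0:
  Factor: x^4 - 12*x^3 + 41*x^2 - 30*x = x*(x - 6)*(x - 5)*(x - 1) = 0.
  ⇒ x = 0, 1, 5, 6

f''(x) = 4*x^3 - 36*x^2 + 82*x - 30
Second-derivative test at each critical point:
  f''(0) = -30 < 0 → local maximum
  f''(1) = 20 > 0 → local minimum
  f''(5) = -20 < 0 → local maximum
  f''(6) = 30 > 0 → local minimum

Critical points: x = 0 (local maximum); x = 1 (local minimum); x = 5 (local maximum); x = 6 (local minimum)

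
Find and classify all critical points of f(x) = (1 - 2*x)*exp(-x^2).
f'(x) = 2*(x*(2*x - 1) - 1)*exp(-x^2)

Solve f'(x) = 0:
  f'(x) = (4*x^2 - 2*x - 2)·exp(-x^2) and exp(-x^2) > 0 for every x, so f'(x) = 0 ⇔ 4*x^2 - 2*x - 2 = 0.
  Factor: 4*x^2 - 2*x - 2 = 2*(x - 1)*(2*x + 1) = 0.
  ⇒ x = -1/2, 1

f''(x) = 2*(2*x^2*(1 - 2*x) + 6*x - 1)*exp(-x^2)
Second-derivative test at each critical point:
  f''(-1/2) = -4.6728 < 0 → local maximum
  f''(1) = 2.2073 > 0 → local minimum

Critical points: x = -1/2 (local maximum); x = 1 (local minimum)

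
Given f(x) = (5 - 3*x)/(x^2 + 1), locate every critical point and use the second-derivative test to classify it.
f'(x) = (3*x^2 - 10*x - 3)/(x^4 + 2*x^2 + 1)

Solve f'(x) = 0:
  f'(x) = (3*x^2 - 10*x - 3)/(x^2 + 1)^2; the denominator is positive wherever f is defined, so f'(x) = 0 ⇔ 3*x^2 - 10*x - 3 = 0.
  3*x^2 - 10*x - 3 = 0 has no rational roots; quadratic formula: x = (10 ± √136)/6.
  ⇒ x = 5/3 - sqrt(34)/3 ≈ -0.2770, 5/3 + sqrt(34)/3 ≈ 3.6103

f''(x) = 2*(4*x^2*(5 - 3*x) + (9*x - 5)*(x^2 + 1))/(x^2 + 1)^3
Second-derivative test at each critical point:
  f''(-0.2770) = -10.0592 < 0 → local maximum
  f''(3.6103) = 0.0592 > 0 → local minimum

Critical points: x = 5/3 - sqrt(34)/3 ≈ -0.2770 (local maximum); x = 5/3 + sqrt(34)/3 ≈ 3.6103 (local minimum)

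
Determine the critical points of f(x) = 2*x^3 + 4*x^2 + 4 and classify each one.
f'(x) = 2*x*(3*x + 4)

Solve f'(x) = 0:
  Factor: 6*x^2 + 8*x = 2*x*(3*x + 4) = 0.
  ⇒ x = -4/3, 0

f''(x) = 12*x + 8
Second-derivative test at each critical point:
  f''(-4/3) = -8 < 0 → local maximum
  f''(0) = 8 > 0 → local minimum

Critical points: x = -4/3 (local maximum); x = 0 (local minimum)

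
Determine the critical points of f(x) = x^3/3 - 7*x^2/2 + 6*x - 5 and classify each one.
f'(x) = x^2 - 7*x + 6

Solve f'(x) = 0:
  Factor: x^2 - 7*x + 6 = (x - 6)*(x - 1) = 0.
  ⇒ x = 1, 6

f''(x) = 2*x - 7
Second-derivative test at each critical point:
  f''(1) = -5 < 0 → local maximum
  f''(6) = 5 > 0 → local minimum

Critical points: x = 1 (local maximum); x = 6 (local minimum)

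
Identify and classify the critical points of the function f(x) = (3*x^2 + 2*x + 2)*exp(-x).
f'(x) = x*(4 - 3*x)*exp(-x)

Solve f'(x) = 0:
  f'(x) = (-3*x^2 + 4*x)·exp(-x) and exp(-x) > 0 for every x, so f'(x) = 0 ⇔ -3*x^2 + 4*x = 0.
  Factor: -3*x^2 + 4*x = -x*(3*x - 4) = 0.
  ⇒ x = 0, 4/3

f''(x) = (3*x^2 - 10*x + 4)*exp(-x)
Second-derivative test at each critical point:
  f''(0) = 4 > 0 → local minimum
  f''(4/3) = -1.0544 < 0 → local maximum

Critical points: x = 0 (local minimum); x = 4/3 (local maximum)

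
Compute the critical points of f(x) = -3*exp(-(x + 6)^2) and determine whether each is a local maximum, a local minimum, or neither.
f'(x) = 6*(x + 6)*exp(-(x + 6)^2)

Solve f'(x) = 0:
  f'(x) = (6*x + 36)·exp(-(x + 6)^2) and exp(-(x + 6)^2) > 0 for every x, so f'(x) = 0 ⇔ 6*x + 36 = 0.
  Factor: 6*x + 36 = 6*(x + 6) = 0.
  ⇒ x = -6

f''(x) = 6*(1 - 2*(x + 6)^2)*exp(-(x + 6)^2)
Second-derivative test at each critical point:
  f''(-6) = 6 > 0 → local minimum

Critical points: x = -6 (local minimum)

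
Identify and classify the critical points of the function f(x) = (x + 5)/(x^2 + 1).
f'(x) = (x^2 - 2*x*(x + 5) + 1)/(x^2 + 1)^2

Solve f'(x) = 0:
  f'(x) = -(x^2 + 10*x - 1)/(x^2 + 1)^2; the denominator is positive wherever f is defined, so f'(x) = 0 ⇔ -x^2 - 10*x + 1 = 0.
  x^2 + 10*x - 1 = 0 has no rational roots; quadratic formula: x = (-10 ± √104)/2.
  ⇒ x = -sqrt(26) - 5 ≈ -10.0990, -5 + sqrt(26) ≈ 0.0990

f''(x) = 2*(4*x^2*(x + 5) - (3*x + 5)*(x^2 + 1))/(x^2 + 1)^3
Second-derivative test at each critical point:
  f''(-10.0990) = 0.0010 > 0 → local minimum
  f''(0.0990) = -10.0010 < 0 → local maximum

Critical points: x = -sqrt(26) - 5 ≈ -10.0990 (local minimum); x = -5 + sqrt(26) ≈ 0.0990 (local maximum)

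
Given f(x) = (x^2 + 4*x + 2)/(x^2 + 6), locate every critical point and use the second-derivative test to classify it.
f'(x) = 4*(-x^2 + 2*x + 6)/(x^4 + 12*x^2 + 36)

Solve f'(x) = 0:
  f'(x) = -4*(x^2 - 2*x - 6)/(x^2 + 6)^2; the denominator is positive wherever f is defined, so f'(x) = 0 ⇔ -4*x^2 + 8*x + 24 = 0.
  Factor: -4*x^2 + 8*x + 24 = -4*(x^2 - 2*x - 6); x^2 - 2*x - 6 = 0 has no rational roots; quadratic formula: x = (2 ± √28)/2.
  ⇒ x = 1 - sqrt(7) ≈ -1.6458, 1 + sqrt(7) ≈ 3.6458

f''(x) = 8*(x^3 - 3*x^2 - 18*x + 6)/(x^6 + 18*x^4 + 108*x^2 + 216)
Second-derivative test at each critical point:
  f''(-1.6458) = 0.2791 > 0 → local minimum
  f''(3.6458) = -0.0569 < 0 → local maximum

Critical points: x = 1 - sqrt(7) ≈ -1.6458 (local minimum); x = 1 + sqrt(7) ≈ 3.6458 (local maximum)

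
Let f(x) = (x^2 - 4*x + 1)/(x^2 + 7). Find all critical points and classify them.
f'(x) = 4*(x^2 + 3*x - 7)/(x^4 + 14*x^2 + 49)

Solve f'(x) = 0:
  f'(x) = 4*(x^2 + 3*x - 7)/(x^2 + 7)^2; the denominator is positive wherever f is defined, so f'(x) = 0 ⇔ 4*x^2 + 12*x - 28 = 0.
  Factor: 4*x^2 + 12*x - 28 = 4*(x^2 + 3*x - 7); x^2 + 3*x - 7 = 0 has no rational roots; quadratic formula: x = (-3 ± √37)/2.
  ⇒ x = -sqrt(37)/2 - 3/2 ≈ -4.5414, -3/2 + sqrt(37)/2 ≈ 1.5414

f''(x) = 4*(-2*x^3 - 9*x^2 + 42*x + 21)/(x^6 + 21*x^4 + 147*x^2 + 343)
Second-derivative test at each critical point:
  f''(-4.5414) = -0.0319 < 0 → local maximum
  f''(1.5414) = 0.2768 > 0 → local minimum

Critical points: x = -sqrt(37)/2 - 3/2 ≈ -4.5414 (local maximum); x = -3/2 + sqrt(37)/2 ≈ 1.5414 (local minimum)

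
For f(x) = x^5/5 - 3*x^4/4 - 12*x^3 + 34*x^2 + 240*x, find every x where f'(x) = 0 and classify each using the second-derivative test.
f'(x) = x^4 - 3*x^3 - 36*x^2 + 68*x + 240

Solve f'(x) = 0:
  Factor: x^4 - 3*x^3 - 36*x^2 + 68*x + 240 = (x - 6)*(x - 4)*(x + 2)*(x + 5) = 0.
  ⇒ x = -5, -2, 4, 6

f''(x) = 4*x^3 - 9*x^2 - 72*x + 68
Second-derivative test at each critical point:
  f''(-5) = -297 < 0 → local maximum
  f''(-2) = 144 > 0 → local minimum
  f''(4) = -108 < 0 → local maximum
  f''(6) = 176 > 0 → local minimum

Critical points: x = -5 (local maximum); x = -2 (local minimum); x = 4 (local maximum); x = 6 (local minimum)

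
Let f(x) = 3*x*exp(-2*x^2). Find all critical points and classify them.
f'(x) = 3*(1 - 4*x^2)*exp(-2*x^2)

Solve f'(x) = 0:
  f'(x) = (3 - 12*x^2)·exp(-2*x^2) and exp(-2*x^2) > 0 for every x, so f'(x) = 0 ⇔ 3 - 12*x^2 = 0.
  Factor: 3 - 12*x^2 = -3*(2*x - 1)*(2*x + 1) = 0.
  ⇒ x = -1/2, 1/2

f''(x) = (48*x^3 - 36*x)*exp(-2*x^2)
Second-derivative test at each critical point:
  f''(-1/2) = 7.2784 > 0 → local minimum
  f''(1/2) = -7.2784 < 0 → local maximum

Critical points: x = -1/2 (local minimum); x = 1/2 (local maximum)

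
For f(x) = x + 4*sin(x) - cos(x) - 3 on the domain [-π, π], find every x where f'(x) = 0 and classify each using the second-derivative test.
f'(x) = sin(x) + 4*cos(x) + 1

Solve f'(x) = 0 on [-π, π]:
  f'(x) = 0 ⇔ sin(x) + 4*cos(x) = -1. Write the left side as R·cos(x + φ) with R = √(4² + (-1)²) = sqrt(17), cos φ = 4*sqrt(17)/17, sin φ = -sqrt(17)/17; then cos(x + φ) = -sqrt(17)/17. Solve for x and keep the solutions lying in [-π, π].
  ⇒ x = -pi/2 ≈ -1.5708, pi - atan(15/8) ≈ 2.0608

f''(x) = -4*sin(x) + cos(x)
Second-derivative test at each critical point:
  f''(-1.5708) = 4 > 0 → local minimum
  f''(2.0608) = -4 < 0 → local maximum

Critical points: x = -pi/2 ≈ -1.5708 (local minimum); x = pi - atan(15/8) ≈ 2.0608 (local maximum)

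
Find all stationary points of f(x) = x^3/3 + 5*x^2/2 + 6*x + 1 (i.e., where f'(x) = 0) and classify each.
f'(x) = x^2 + 5*x + 6

Solve f'(x) = 0:
  Factor: x^2 + 5*x + 6 = (x + 2)*(x + 3) = 0.
  ⇒ x = -3, -2

f''(x) = 2*x + 5
Second-derivative test at each critical point:
  f''(-3) = -1 < 0 → local maximum
  f''(-2) = 1 > 0 → local minimum

Critical points: x = -3 (local maximum); x = -2 (local minimum)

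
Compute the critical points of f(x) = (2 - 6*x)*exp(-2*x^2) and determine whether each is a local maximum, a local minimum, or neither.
f'(x) = 2*(4*x*(3*x - 1) - 3)*exp(-2*x^2)

Solve f'(x) = 0:
  f'(x) = (24*x^2 - 8*x - 6)·exp(-2*x^2) and exp(-2*x^2) > 0 for every x, so f'(x) = 0 ⇔ 24*x^2 - 8*x - 6 = 0.
  Factor: 24*x^2 - 8*x - 6 = 2*(12*x^2 - 4*x - 3); 12*x^2 - 4*x - 3 = 0 has no rational roots; quadratic formula: x = (4 ± √160)/24.
  ⇒ x = 1/6 - sqrt(10)/6 ≈ -0.3604, 1/6 + sqrt(10)/6 ≈ 0.6937

f''(x) = 8*(4*x^2*(1 - 3*x) + 9*x - 1)*exp(-2*x^2)
Second-derivative test at each critical point:
  f''(-0.3604) = -19.5112 < 0 → local maximum
  f''(0.6937) = 9.6626 > 0 → local minimum

Critical points: x = 1/6 - sqrt(10)/6 ≈ -0.3604 (local maximum); x = 1/6 + sqrt(10)/6 ≈ 0.6937 (local minimum)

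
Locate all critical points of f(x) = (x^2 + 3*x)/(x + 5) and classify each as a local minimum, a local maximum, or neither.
f'(x) = (x^2 + 10*x + 15)/(x^2 + 10*x + 25)

Solve f'(x) = 0:
  f'(x) = (x^2 + 10*x + 15)/(x + 5)^2; the denominator is positive wherever f is defined, so f'(x) = 0 ⇔ x^2 + 10*x + 15 = 0.
  x^2 + 10*x + 15 = 0 has no rational roots; quadratic formula: x = (-10 ± √40)/2.
  ⇒ x = -5 - sqrt(10) ≈ -8.1623, -5 + sqrt(10) ≈ -1.8377

f''(x) = 20/(x^3 + 15*x^2 + 75*x + 125)
Second-derivative test at each critical point:
  f''(-8.1623) = -0.6325 < 0 → local maximum
  f''(-1.8377) = 0.6325 > 0 → local minimum

Critical points: x = -5 - sqrt(10) ≈ -8.1623 (local maximum); x = -5 + sqrt(10) ≈ -1.8377 (local minimum)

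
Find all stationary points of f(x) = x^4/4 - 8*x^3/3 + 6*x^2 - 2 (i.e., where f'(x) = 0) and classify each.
f'(x) = x*(x^2 - 8*x + 12)

Solve f'(x) = 0:
  Factor: x^3 - 8*x^2 + 12*x = x*(x - 6)*(x - 2) = 0.
  ⇒ x = 0, 2, 6

f''(x) = 3*x^2 - 16*x + 12
Second-derivative test at each critical point:
  f''(0) = 12 > 0 → local minimum
  f''(2) = -8 < 0 → local maximum
  f''(6) = 24 > 0 → local minimum

Critical points: x = 0 (local minimum); x = 2 (local maximum); x = 6 (local minimum)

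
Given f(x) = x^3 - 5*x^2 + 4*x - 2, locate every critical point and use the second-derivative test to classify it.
f'(x) = 3*x^2 - 10*x + 4

Solve f'(x) = 0:
  3*x^2 - 10*x + 4 = 0 has no rational roots; quadratic formula: x = (10 ± √52)/6.
  ⇒ x = 5/3 - sqrt(13)/3 ≈ 0.4648, sqrt(13)/3 + 5/3 ≈ 2.8685

f''(x) = 6*x - 10
Second-derivative test at each critical point:
  f''(0.4648) = -7.2111 < 0 → local maximum
  f''(2.8685) = 7.2111 > 0 → local minimum

Critical points: x = 5/3 - sqrt(13)/3 ≈ 0.4648 (local maximum); x = sqrt(13)/3 + 5/3 ≈ 2.8685 (local minimum)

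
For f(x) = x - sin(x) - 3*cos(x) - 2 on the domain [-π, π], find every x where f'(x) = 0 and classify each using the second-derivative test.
f'(x) = 3*sin(x) - cos(x) + 1

Solve f'(x) = 0 on [-π, π]:
  f'(x) = 0 ⇔ 3*sin(x) - cos(x) = -1. Write the left side as R·cos(x + φ) with R = √((-1)² + (-3)²) = sqrt(10), cos φ = -sqrt(10)/10, sin φ = -3*sqrt(10)/10; then cos(x + φ) = -sqrt(10)/10. Solve for x and keep the solutions lying in [-π, π].
  ⇒ x = -pi + atan(3/4) ≈ -2.4981, 0

f''(x) = sin(x) + 3*cos(x)
Second-derivative test at each critical point:
  f''(-2.4981) = -3 < 0 → local maximum
  f''(0) = 3 > 0 → local minimum

Critical points: x = -pi + atan(3/4) ≈ -2.4981 (local maximum); x = 0 (local minimum)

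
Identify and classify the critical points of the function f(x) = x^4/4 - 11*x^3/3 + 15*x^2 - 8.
f'(x) = x*(x^2 - 11*x + 30)

Solve f'(x) = 0:
  Factor: x^3 - 11*x^2 + 30*x = x*(x - 6)*(x - 5) = 0.
  ⇒ x = 0, 5, 6

f''(x) = 3*x^2 - 22*x + 30
Second-derivative test at each critical point:
  f''(0) = 30 > 0 → local minimum
  f''(5) = -5 < 0 → local maximum
  f''(6) = 6 > 0 → local minimum

Critical points: x = 0 (local minimum); x = 5 (local maximum); x = 6 (local minimum)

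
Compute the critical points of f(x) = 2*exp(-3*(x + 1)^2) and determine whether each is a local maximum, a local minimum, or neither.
f'(x) = 12*(-x - 1)*exp(-3*(x + 1)^2)

Solve f'(x) = 0:
  f'(x) = (-12*x - 12)·exp(-3*(x + 1)^2) and exp(-3*(x + 1)^2) > 0 for every x, so f'(x) = 0 ⇔ -12*x - 12 = 0.
  Factor: -12*x - 12 = -12*(x + 1) = 0.
  ⇒ x = -1

f''(x) = 12*(6*(x + 1)^2 - 1)*exp(-3*(x + 1)^2)
Second-derivative test at each critical point:
  f''(-1) = -12 < 0 → local maximum

Critical points: x = -1 (local maximum)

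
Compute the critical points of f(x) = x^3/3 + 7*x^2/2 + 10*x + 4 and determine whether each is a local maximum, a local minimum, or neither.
f'(x) = x^2 + 7*x + 10

Solve f'(x) = 0:
  Factor: x^2 + 7*x + 10 = (x + 2)*(x + 5) = 0.
  ⇒ x = -5, -2

f''(x) = 2*x + 7
Second-derivative test at each critical point:
  f''(-5) = -3 < 0 → local maximum
  f''(-2) = 3 > 0 → local minimum

Critical points: x = -5 (local maximum); x = -2 (local minimum)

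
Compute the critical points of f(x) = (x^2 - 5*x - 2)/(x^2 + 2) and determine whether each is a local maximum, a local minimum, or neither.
f'(x) = (5*x^2 + 8*x - 10)/(x^4 + 4*x^2 + 4)

Solve f'(x) = 0:
  f'(x) = (5*x^2 + 8*x - 10)/(x^2 + 2)^2; the denominator is positive wherever f is defined, so f'(x) = 0 ⇔ 5*x^2 + 8*x - 10 = 0.
  5*x^2 + 8*x - 10 = 0 has no rational roots; quadratic formula: x = (-8 ± √264)/10.
  ⇒ x = -sqrt(66)/5 - 4/5 ≈ -2.4248, -4/5 + sqrt(66)/5 ≈ 0.8248

f''(x) = 2*(-5*x^3 - 12*x^2 + 30*x + 8)/(x^6 + 6*x^4 + 12*x^2 + 8)
Second-derivative test at each critical point:
  f''(-2.4248) = -0.2617 < 0 → local maximum
  f''(0.8248) = 2.2617 > 0 → local minimum

Critical points: x = -sqrt(66)/5 - 4/5 ≈ -2.4248 (local maximum); x = -4/5 + sqrt(66)/5 ≈ 0.8248 (local minimum)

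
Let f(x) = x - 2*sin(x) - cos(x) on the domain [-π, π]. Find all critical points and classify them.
f'(x) = sin(x) - 2*cos(x) + 1

Solve f'(x) = 0 on [-π, π]:
  f'(x) = 0 ⇔ sin(x) - 2*cos(x) = -1. Write the left side as R·cos(x + φ) with R = √((-2)² + (-1)²) = sqrt(5), cos φ = -2*sqrt(5)/5, sin φ = -sqrt(5)/5; then cos(x + φ) = -sqrt(5)/5. Solve for x and keep the solutions lying in [-π, π].
  ⇒ x = -pi/2 ≈ -1.5708, atan(3/4) ≈ 0.6435

f''(x) = 2*sin(x) + cos(x)
Second-derivative test at each critical point:
  f''(-1.5708) = -2 < 0 → local maximum
  f''(0.6435) = 2 > 0 → local minimum

Critical points: x = -pi/2 ≈ -1.5708 (local maximum); x = atan(3/4) ≈ 0.6435 (local minimum)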